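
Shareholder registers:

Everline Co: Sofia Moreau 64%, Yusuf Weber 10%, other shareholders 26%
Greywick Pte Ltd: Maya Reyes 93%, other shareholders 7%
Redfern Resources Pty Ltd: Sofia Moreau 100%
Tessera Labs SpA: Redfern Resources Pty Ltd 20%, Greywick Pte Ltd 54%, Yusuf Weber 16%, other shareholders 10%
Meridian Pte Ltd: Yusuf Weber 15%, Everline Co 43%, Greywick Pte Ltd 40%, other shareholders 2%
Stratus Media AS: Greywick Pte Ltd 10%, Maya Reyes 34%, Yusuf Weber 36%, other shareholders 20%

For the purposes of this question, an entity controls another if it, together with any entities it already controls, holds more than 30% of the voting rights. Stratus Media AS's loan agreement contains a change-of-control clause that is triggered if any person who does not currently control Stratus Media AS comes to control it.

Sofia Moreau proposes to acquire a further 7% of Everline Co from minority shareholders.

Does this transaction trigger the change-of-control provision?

The purchase changes only Sofia's holdings, so Sofia is the only person who could newly come to control Stratus.
Sofia holds 64% of Everline, so Sofia controls Everline.
Sofia holds 100% of Redfern, so Sofia controls Redfern.
Everline holds 43% of Meridian, so Sofia controls Meridian.
Neither Sofia nor any entity Sofia controls holds any voting interest in Stratus.
So before the transaction, Sofia does not control Stratus.
After the purchase, Sofia's direct stake in Everline rises to 64% + 7% = 71%.
Sofia holds 71% of Everline, so Sofia controls Everline.
After the transaction, neither Sofia nor any entity Sofia controls holds a voting interest in Stratus, so Sofia still does not control it.
No new person acquires control, so the clause is not triggered.

No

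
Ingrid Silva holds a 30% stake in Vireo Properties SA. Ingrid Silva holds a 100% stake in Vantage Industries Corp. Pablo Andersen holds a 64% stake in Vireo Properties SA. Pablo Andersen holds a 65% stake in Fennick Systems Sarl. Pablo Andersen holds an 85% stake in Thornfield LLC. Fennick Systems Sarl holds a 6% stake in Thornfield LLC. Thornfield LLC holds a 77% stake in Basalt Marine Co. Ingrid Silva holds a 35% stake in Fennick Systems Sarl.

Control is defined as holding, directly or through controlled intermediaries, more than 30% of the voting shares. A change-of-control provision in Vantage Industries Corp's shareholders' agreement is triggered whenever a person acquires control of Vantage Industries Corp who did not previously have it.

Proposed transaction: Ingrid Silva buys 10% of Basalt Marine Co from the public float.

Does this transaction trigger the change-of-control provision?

The purchase changes only Ingrid's holdings, so Ingrid is the only person who could newly come to control Vantage.
Ingrid holds 100% of Vantage, so Ingrid controls Vantage.
So Ingrid already controls Vantage before the transaction.
After the purchase, Ingrid holds 10% of Basalt directly.
Ingrid controlled Vantage already, so this is not a new person acquiring control; every other person's position is unchanged or reduced.
No new person acquires control, so the clause is not triggered.

No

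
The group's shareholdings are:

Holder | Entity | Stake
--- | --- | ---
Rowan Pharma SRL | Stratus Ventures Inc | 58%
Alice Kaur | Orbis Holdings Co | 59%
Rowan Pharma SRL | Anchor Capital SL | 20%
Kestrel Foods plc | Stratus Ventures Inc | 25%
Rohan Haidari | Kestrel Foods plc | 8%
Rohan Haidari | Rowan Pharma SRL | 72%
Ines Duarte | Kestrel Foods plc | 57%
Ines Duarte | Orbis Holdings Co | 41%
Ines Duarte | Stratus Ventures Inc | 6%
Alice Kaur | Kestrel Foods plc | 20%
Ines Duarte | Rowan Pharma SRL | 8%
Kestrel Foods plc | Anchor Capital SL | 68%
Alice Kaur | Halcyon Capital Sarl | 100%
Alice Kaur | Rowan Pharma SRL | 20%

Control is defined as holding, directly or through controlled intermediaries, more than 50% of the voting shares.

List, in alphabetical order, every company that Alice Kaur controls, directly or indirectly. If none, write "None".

Halcyon Capital Sarl, Orbis Holdings Co

Alice holds 100% of Halcyon, so Alice controls Halcyon.
Alice holds 59% of Orbis, so Alice controls Orbis.
No other company's threshold is met.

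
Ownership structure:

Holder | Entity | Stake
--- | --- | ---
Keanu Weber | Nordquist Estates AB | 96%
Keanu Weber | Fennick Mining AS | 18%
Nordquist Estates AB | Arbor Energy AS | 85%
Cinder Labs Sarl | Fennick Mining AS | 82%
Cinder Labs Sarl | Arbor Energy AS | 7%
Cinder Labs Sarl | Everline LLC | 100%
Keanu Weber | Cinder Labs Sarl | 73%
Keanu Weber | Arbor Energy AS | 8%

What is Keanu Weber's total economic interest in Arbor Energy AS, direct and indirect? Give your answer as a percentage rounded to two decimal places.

94.71%

Keanu reaches Arbor along 3 paths.
Via Cinder: 73% × 7% = 5.11%.
Via Nordquist: 96% × 85% = 81.6%.
Direct stake: 8% = 8%.
Total: 5.11% + 81.6% + 8% = 94.71%.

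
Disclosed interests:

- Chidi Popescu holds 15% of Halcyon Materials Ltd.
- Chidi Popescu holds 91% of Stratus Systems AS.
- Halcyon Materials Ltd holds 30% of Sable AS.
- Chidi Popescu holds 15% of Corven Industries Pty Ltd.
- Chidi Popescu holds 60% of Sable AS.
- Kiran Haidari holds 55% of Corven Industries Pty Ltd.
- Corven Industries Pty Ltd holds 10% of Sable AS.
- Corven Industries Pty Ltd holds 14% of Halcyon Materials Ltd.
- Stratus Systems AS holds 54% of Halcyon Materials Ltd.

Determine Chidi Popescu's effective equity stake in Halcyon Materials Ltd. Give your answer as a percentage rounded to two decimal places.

66.24%

Chidi reaches Halcyon along 3 paths.
Via Stratus: 91% × 54% = 49.14%.
Direct stake: 15% = 15%.
Via Corven: 15% × 14% = 2.1%.
Total: 49.14% + 15% + 2.1% = 66.24%.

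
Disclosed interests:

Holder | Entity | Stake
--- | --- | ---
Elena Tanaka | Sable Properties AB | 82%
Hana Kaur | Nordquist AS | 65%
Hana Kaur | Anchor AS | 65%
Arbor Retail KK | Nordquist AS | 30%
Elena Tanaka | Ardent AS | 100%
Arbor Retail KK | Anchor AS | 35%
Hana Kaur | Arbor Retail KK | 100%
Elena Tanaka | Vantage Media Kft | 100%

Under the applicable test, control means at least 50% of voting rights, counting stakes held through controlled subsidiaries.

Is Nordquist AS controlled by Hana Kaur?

Hana holds 100% of Arbor, so Hana controls Arbor.
Arbor and Hana together hold 30% + 65% = 95% of Nordquist, so Hana controls Nordquist.

Yes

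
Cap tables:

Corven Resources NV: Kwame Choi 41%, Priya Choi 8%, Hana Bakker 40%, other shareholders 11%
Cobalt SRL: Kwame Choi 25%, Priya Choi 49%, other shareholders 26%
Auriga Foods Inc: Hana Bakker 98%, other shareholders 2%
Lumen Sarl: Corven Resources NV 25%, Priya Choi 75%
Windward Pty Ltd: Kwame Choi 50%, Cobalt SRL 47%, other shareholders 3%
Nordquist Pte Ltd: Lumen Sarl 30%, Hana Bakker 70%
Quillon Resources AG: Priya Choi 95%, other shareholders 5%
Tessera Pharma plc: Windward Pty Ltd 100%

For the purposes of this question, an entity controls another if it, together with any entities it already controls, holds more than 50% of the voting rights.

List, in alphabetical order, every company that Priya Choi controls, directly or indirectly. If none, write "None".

Lumen Sarl, Quillon Resources AG

Priya holds 75% of Lumen, so Priya controls Lumen.
Priya holds 95% of Quillon, so Priya controls Quillon.
No other company's threshold is met.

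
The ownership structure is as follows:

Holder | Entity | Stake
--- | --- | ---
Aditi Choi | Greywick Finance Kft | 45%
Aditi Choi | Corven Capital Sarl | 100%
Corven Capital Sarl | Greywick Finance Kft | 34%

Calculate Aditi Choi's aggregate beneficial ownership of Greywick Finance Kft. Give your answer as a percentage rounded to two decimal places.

Aditi reaches Greywick along 2 paths.
Via Corven: 100% × 34% = 34%.
Direct stake: 45% = 45%.
Total: 34% + 45% = 79%.
Rounded: 79.00%.

79.00%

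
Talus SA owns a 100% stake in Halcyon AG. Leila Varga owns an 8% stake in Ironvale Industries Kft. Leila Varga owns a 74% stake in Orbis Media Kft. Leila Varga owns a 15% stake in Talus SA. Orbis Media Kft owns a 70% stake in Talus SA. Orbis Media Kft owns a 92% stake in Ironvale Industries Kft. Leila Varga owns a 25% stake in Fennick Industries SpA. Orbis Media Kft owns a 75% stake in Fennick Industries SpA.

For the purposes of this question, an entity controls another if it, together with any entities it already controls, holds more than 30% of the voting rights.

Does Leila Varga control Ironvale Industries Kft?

Yes

Leila holds 74% of Orbis, so Leila controls Orbis.
Orbis and Leila together hold 92% + 8% = 100% of Ironvale, so Leila controls Ironvale.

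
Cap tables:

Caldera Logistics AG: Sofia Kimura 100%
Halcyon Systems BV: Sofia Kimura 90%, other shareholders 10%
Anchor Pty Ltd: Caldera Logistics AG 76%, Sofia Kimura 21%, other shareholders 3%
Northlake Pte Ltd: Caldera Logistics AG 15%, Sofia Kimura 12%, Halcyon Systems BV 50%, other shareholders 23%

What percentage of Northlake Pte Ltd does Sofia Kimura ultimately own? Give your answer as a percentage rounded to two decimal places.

72.00%

Sofia reaches Northlake along 3 paths.
Via Caldera: 100% × 15% = 15%.
Direct stake: 12% = 12%.
Via Halcyon: 90% × 50% = 45%.
Total: 15% + 12% + 45% = 72%.
Rounded: 72.00%.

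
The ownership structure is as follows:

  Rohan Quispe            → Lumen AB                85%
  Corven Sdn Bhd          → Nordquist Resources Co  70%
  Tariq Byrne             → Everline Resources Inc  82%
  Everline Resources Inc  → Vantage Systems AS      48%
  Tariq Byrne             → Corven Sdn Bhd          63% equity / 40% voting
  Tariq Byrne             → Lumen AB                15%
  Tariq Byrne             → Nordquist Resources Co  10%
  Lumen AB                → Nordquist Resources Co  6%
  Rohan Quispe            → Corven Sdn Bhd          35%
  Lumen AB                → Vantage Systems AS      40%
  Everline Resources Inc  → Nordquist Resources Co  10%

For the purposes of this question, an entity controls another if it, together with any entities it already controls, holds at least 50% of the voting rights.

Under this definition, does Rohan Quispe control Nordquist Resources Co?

No

Rohan holds 85% of Lumen, so Rohan controls Lumen.
In Nordquist, Rohan's side holds only 6%, not ≥ 50%.
So Rohan does not control Nordquist.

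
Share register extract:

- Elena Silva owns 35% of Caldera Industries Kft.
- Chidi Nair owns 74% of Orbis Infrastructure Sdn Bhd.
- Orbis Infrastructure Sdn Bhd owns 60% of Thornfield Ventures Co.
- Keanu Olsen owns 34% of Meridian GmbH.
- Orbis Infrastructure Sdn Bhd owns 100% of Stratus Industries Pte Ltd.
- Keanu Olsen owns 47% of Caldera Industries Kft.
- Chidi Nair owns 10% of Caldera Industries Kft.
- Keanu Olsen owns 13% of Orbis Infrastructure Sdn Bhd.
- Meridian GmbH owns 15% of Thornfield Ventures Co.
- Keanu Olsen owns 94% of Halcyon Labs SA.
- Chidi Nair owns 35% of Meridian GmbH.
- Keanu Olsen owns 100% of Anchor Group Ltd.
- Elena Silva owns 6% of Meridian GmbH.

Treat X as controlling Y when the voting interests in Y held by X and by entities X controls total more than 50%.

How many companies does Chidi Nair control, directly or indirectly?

Chidi holds 74% of Orbis, so Chidi controls Orbis.
Orbis holds 60% of Thornfield, so Chidi controls Thornfield.
Orbis holds 100% of Stratus, so Chidi controls Stratus.
No other company's threshold is met.
Chidi controls 3 companies.

3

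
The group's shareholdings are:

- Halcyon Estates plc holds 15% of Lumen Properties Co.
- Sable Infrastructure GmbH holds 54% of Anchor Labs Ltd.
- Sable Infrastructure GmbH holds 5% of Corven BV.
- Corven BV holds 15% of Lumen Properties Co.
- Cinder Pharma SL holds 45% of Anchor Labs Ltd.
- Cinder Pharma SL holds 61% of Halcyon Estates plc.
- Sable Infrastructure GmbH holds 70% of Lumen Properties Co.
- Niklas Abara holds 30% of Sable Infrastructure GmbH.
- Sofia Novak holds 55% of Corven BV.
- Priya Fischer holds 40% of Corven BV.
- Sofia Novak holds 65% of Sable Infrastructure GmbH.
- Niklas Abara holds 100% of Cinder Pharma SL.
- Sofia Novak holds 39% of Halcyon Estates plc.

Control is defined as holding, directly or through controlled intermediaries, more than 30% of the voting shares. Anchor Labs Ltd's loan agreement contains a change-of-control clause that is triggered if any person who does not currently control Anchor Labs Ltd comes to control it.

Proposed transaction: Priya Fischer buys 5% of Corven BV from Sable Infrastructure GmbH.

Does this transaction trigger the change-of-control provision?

The purchase adds only to Priya's holdings (Sable's stake shrinks), so Priya is the only person who could newly come to control Anchor.
Priya holds 40% of Corven, so Priya controls Corven.
Neither Priya nor any entity Priya controls holds any voting interest in Anchor.
So before the transaction, Priya does not control Anchor.
After the purchase, Priya's direct stake in Corven rises to 40% + 5% = 45%, and Sable's stake falls to 0%.
Priya holds 45% of Corven, so Priya controls Corven.
After the transaction, neither Priya nor any entity Priya controls holds a voting interest in Anchor, so Priya still does not control it.
No new person acquires control, so the clause is not triggered.

No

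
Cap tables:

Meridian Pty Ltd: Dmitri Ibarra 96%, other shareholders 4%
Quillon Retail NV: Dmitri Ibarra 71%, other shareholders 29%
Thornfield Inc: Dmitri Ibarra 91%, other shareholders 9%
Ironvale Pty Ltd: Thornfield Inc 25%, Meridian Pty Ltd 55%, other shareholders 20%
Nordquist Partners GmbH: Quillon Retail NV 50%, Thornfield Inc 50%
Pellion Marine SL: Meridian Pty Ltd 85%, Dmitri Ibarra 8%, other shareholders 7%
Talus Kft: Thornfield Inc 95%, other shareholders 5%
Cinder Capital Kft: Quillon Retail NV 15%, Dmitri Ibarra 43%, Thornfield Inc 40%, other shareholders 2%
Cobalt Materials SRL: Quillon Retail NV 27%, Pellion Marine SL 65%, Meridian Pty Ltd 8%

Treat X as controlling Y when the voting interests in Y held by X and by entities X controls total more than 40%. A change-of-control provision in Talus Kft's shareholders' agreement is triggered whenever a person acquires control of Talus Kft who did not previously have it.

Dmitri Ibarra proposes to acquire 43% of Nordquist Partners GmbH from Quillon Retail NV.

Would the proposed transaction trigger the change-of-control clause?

No

The purchase adds only to Dmitri's holdings (Quillon's stake shrinks), so Dmitri is the only person who could newly come to control Talus.
Dmitri holds 91% of Thornfield, so Dmitri controls Thornfield.
Thornfield holds 95% of Talus, so Dmitri controls Talus.
So Dmitri already controls Talus before the transaction.
After the purchase, Dmitri holds 43% of Nordquist directly, and Quillon's stake falls to 7%.
Dmitri controlled Talus already, so this is not a new person acquiring control; every other person's position is unchanged or reduced.
No new person acquires control, so the clause is not triggered.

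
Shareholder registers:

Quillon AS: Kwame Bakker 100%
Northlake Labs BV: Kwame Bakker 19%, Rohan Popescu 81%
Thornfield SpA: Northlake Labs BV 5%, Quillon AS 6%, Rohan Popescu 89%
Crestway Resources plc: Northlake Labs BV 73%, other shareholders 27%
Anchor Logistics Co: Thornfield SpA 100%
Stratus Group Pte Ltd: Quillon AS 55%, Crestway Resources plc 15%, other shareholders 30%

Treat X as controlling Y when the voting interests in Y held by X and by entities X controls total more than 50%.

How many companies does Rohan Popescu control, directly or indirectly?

Rohan holds 81% of Northlake, so Rohan controls Northlake.
Northlake and Rohan together hold 5% + 89% = 94% of Thornfield, so Rohan controls Thornfield.
Northlake holds 73% of Crestway, so Rohan controls Crestway.
Thornfield holds 100% of Anchor, so Rohan controls Anchor.
No other company's threshold is met.
Rohan controls 4 companies.

4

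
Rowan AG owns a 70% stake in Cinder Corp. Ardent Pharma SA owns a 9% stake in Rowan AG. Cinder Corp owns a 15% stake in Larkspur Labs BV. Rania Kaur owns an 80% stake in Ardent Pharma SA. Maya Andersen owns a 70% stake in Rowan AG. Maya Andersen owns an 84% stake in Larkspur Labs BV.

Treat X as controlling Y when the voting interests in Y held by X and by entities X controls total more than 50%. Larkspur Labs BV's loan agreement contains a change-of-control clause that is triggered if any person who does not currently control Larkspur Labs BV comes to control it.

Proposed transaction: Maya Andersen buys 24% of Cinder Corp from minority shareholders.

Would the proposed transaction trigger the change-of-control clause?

No

The purchase changes only Maya's holdings, so Maya is the only person who could newly come to control Larkspur.
Maya holds 70% of Rowan, so Maya controls Rowan.
Rowan holds 70% of Cinder, so Maya controls Cinder.
Maya and Cinder together hold 84% + 15% = 99% of Larkspur, so Maya controls Larkspur.
So Maya already controls Larkspur before the transaction.
After the purchase, Maya holds 24% of Cinder directly.
Maya controlled Larkspur already, so this is not a new person acquiring control; every other person's position is unchanged or reduced.
No new person acquires control, so the clause is not triggered.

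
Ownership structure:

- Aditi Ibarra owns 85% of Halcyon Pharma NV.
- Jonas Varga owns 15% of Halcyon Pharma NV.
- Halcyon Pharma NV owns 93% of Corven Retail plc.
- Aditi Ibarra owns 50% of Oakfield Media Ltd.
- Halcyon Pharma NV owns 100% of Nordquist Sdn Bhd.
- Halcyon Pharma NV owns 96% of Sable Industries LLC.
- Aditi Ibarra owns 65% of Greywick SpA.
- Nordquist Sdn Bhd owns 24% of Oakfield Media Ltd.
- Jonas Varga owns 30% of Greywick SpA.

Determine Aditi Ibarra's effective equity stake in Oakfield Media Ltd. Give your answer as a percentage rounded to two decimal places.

Aditi reaches Oakfield along 2 paths.
Direct stake: 50% = 50%.
Via Halcyon → Nordquist: 85% × 100% × 24% = 20.4%.
Total: 50% + 20.4% = 70.4%.
Rounded: 70.40%.

70.40%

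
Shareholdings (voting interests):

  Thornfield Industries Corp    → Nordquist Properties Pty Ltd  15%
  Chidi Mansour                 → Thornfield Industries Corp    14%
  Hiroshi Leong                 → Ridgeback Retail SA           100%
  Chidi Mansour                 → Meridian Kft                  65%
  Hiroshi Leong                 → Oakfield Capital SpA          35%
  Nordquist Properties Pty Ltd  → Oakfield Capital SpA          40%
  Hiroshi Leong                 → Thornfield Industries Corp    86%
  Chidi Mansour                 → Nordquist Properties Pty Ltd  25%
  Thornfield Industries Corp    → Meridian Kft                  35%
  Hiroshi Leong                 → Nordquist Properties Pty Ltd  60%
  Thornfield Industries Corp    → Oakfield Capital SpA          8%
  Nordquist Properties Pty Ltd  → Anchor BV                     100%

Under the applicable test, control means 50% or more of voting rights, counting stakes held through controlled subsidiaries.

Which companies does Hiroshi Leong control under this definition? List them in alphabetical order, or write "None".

Hiroshi holds 86% of Thornfield, so Hiroshi controls Thornfield.
Hiroshi and Thornfield together hold 60% + 15% = 75% of Nordquist, so Hiroshi controls Nordquist.
Hiroshi holds 100% of Ridgeback, so Hiroshi controls Ridgeback.
Thornfield and Hiroshi and Nordquist together hold 8% + 35% + 40% = 83% of Oakfield, so Hiroshi controls Oakfield.
Nordquist holds 100% of Anchor, so Hiroshi controls Anchor.
No other company's threshold is met.

Anchor BV, Nordquist Properties Pty Ltd, Oakfield Capital SpA, Ridgeback Retail SA, Thornfield Industries Corp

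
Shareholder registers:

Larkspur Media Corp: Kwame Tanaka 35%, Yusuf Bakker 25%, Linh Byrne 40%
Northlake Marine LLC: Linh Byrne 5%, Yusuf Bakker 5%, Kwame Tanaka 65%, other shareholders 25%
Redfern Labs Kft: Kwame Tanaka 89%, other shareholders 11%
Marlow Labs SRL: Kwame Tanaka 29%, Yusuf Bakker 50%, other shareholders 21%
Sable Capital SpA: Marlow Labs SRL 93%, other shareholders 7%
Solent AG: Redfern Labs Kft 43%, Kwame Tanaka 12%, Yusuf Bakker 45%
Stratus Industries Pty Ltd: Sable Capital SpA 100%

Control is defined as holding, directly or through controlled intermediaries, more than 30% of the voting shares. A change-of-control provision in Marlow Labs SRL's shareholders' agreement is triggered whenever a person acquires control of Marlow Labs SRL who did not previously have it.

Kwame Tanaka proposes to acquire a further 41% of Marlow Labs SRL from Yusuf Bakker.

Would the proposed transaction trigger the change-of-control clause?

The purchase adds only to Kwame's holdings (Yusuf's stake shrinks), so Kwame is the only person who could newly come to control Marlow.
Kwame holds 35% of Larkspur, so Kwame controls Larkspur.
Kwame holds 65% of Northlake, so Kwame controls Northlake.
Kwame holds 89% of Redfern, so Kwame controls Redfern.
Redfern and Kwame together hold 43% + 12% = 55% of Solent, so Kwame controls Solent.
In Marlow, Kwame's side holds only 29%, not > 30%.
So before the transaction, Kwame does not control Marlow.
After the purchase, Kwame's direct stake in Marlow rises to 29% + 41% = 70%, and Yusuf's stake falls to 9%.
Kwame holds 70% of Marlow, so Kwame controls Marlow.
Kwame did not control Marlow before and does after, so the clause is triggered.

Yes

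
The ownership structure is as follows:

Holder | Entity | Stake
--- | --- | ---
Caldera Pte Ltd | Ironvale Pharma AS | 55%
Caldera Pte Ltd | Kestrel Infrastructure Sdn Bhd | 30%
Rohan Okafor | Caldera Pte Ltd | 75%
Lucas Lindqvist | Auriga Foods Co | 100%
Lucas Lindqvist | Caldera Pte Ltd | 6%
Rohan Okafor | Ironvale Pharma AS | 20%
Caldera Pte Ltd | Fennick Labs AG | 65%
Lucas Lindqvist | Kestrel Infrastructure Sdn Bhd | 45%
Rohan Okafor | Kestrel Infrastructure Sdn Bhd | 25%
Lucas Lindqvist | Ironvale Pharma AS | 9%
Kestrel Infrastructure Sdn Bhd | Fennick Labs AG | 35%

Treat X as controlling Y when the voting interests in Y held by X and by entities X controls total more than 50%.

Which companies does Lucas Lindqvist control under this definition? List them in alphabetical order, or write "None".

Lucas holds 100% of Auriga, so Lucas controls Auriga.
No other company's threshold is met.

Auriga Foods Co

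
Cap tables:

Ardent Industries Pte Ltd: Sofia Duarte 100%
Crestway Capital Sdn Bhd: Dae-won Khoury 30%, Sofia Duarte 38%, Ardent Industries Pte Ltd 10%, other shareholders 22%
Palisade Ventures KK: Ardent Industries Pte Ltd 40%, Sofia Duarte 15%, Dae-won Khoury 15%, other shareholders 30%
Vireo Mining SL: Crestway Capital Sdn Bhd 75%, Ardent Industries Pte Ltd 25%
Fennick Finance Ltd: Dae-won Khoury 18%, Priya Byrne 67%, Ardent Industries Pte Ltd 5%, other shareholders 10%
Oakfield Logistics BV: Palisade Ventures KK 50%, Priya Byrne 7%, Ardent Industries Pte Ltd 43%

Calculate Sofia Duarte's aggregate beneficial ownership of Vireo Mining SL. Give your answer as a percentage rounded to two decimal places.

61.00%

Sofia reaches Vireo along 3 paths.
Via Crestway: 38% × 75% = 28.5%.
Via Ardent → Crestway: 100% × 10% × 75% = 7.5%.
Via Ardent: 100% × 25% = 25%.
Total: 28.5% + 7.5% + 25% = 61%.
Rounded: 61.00%.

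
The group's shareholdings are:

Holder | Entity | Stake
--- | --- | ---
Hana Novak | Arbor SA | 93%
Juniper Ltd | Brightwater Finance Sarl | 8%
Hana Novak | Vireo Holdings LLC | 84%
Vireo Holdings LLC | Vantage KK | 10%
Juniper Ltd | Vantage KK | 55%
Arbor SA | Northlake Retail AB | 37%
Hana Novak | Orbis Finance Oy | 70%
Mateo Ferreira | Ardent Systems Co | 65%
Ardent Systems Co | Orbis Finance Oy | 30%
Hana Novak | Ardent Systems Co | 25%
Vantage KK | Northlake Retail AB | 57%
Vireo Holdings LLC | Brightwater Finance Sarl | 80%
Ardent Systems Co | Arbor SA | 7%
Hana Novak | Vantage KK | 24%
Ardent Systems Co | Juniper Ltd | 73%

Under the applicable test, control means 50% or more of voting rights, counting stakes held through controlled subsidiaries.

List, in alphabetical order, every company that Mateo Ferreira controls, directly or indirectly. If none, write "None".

Mateo holds 65% of Ardent, so Mateo controls Ardent.
Ardent holds 73% of Juniper, so Mateo controls Juniper.
Juniper holds 55% of Vantage, so Mateo controls Vantage.
Vantage holds 57% of Northlake, so Mateo controls Northlake.
No other company's threshold is met.

Ardent Systems Co, Juniper Ltd, Northlake Retail AB, Vantage KK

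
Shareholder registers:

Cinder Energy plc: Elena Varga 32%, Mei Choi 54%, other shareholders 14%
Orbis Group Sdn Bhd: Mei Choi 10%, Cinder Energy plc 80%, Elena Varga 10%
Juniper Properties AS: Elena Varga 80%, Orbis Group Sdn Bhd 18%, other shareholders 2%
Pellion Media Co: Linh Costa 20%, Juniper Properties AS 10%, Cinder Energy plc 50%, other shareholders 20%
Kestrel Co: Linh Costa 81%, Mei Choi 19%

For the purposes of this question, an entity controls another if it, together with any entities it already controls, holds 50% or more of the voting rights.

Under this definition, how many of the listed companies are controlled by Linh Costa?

1

Linh holds 81% of Kestrel, so Linh controls Kestrel.
No other company's threshold is met.
Linh controls 1 company.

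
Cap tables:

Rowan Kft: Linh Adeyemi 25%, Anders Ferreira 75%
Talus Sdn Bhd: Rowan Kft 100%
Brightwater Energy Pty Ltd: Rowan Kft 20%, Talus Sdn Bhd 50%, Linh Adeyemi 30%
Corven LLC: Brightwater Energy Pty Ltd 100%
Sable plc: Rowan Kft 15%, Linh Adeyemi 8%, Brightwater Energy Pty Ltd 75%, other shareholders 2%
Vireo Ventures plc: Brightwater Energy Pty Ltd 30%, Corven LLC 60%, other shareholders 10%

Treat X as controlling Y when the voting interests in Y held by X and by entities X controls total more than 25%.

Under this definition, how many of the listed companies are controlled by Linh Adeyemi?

4

Linh holds 30% of Brightwater, so Linh controls Brightwater.
Brightwater holds 100% of Corven, so Linh controls Corven.
Linh and Brightwater together hold 8% + 75% = 83% of Sable, so Linh controls Sable.
Brightwater and Corven together hold 30% + 60% = 90% of Vireo, so Linh controls Vireo.
No other company's threshold is met.
Linh controls 4 companies.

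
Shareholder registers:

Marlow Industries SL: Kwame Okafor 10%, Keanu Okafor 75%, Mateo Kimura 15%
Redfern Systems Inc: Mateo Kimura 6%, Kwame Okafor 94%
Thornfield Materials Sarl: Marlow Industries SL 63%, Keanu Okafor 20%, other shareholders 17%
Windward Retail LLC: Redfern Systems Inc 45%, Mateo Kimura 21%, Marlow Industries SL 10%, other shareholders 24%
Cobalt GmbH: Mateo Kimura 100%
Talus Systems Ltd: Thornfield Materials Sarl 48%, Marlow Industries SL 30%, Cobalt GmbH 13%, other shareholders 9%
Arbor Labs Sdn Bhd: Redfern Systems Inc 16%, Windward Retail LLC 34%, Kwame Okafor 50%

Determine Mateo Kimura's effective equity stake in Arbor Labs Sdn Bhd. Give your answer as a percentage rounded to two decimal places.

Mateo reaches Arbor along 4 paths.
Via Redfern: 6% × 16% = 0.96%.
Via Redfern → Windward: 6% × 45% × 34% = 0.918%.
Via Windward: 21% × 34% = 7.14%.
Via Marlow → Windward: 15% × 10% × 34% = 0.51%.
Total: 0.96% + 0.918% + 7.14% + 0.51% = 9.528%.
Rounded: 9.53%.

9.53%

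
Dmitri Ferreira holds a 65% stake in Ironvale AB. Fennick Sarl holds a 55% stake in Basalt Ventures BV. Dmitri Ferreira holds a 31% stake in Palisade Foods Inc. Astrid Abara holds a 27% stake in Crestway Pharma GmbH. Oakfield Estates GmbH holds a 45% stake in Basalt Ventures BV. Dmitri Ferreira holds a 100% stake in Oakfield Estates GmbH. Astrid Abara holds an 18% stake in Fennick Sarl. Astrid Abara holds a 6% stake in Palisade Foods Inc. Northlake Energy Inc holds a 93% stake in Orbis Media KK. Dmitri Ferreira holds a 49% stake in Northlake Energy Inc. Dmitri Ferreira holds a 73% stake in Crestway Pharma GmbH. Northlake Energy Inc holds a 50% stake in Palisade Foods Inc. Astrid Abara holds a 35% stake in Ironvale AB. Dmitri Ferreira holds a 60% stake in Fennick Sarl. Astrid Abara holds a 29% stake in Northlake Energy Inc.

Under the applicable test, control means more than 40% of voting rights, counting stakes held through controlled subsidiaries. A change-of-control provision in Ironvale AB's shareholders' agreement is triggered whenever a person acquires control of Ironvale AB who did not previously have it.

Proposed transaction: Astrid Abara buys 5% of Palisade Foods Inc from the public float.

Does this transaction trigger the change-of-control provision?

The purchase changes only Astrid's holdings, so Astrid is the only person who could newly come to control Ironvale.
Astrid's largest direct stake is 35% in Ironvale, which does not meet the threshold, so Astrid controls no company.
In Ironvale, Astrid's side holds only 35%, not > 40%.
So before the transaction, Astrid does not control Ironvale.
After the purchase, Astrid's direct stake in Palisade rises to 6% + 5% = 11%.
Astrid's side now holds 11% of Palisade, not > 40%, so Astrid still does not control Palisade.
After the transaction, Astrid's side holds 35% of Ironvale, not > 40%, so Astrid still does not control Ironvale.
No new person acquires control, so the clause is not triggered.

No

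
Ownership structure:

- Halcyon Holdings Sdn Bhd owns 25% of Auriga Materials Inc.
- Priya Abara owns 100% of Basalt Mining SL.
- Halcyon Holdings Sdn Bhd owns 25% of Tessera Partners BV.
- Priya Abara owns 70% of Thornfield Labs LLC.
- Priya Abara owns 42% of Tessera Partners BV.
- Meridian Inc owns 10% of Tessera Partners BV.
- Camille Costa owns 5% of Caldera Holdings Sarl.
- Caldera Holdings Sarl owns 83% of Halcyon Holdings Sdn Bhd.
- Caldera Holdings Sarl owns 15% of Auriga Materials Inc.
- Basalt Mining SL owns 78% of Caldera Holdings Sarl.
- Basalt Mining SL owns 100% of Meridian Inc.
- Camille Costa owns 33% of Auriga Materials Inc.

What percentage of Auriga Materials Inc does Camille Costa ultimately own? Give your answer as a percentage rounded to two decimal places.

34.79%

Camille reaches Auriga along 3 paths.
Via Caldera → Halcyon: 5% × 83% × 25% = 1.0375%.
Via Caldera: 5% × 15% = 0.75%.
Direct stake: 33% = 33%.
Total: 1.0375% + 0.75% + 33% = 34.7875%.
Rounded: 34.79%.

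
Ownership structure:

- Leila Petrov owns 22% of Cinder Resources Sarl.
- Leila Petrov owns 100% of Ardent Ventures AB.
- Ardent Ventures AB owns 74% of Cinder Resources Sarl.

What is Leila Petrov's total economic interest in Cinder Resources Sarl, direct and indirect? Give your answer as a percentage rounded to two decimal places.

96.00%

Leila reaches Cinder along 2 paths.
Direct stake: 22% = 22%.
Via Ardent: 100% × 74% = 74%.
Total: 22% + 74% = 96%.
Rounded: 96.00%.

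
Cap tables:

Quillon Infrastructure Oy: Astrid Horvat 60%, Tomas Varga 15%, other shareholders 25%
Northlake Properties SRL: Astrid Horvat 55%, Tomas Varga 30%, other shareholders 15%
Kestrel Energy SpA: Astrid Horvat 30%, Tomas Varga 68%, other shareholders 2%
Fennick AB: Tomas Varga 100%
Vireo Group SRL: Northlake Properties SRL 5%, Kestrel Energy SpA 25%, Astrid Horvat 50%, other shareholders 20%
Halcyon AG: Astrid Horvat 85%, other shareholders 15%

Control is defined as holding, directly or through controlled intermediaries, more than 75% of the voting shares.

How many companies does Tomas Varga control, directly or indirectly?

1

Tomas holds 100% of Fennick, so Tomas controls Fennick.
No other company's threshold is met.
Tomas controls 1 company.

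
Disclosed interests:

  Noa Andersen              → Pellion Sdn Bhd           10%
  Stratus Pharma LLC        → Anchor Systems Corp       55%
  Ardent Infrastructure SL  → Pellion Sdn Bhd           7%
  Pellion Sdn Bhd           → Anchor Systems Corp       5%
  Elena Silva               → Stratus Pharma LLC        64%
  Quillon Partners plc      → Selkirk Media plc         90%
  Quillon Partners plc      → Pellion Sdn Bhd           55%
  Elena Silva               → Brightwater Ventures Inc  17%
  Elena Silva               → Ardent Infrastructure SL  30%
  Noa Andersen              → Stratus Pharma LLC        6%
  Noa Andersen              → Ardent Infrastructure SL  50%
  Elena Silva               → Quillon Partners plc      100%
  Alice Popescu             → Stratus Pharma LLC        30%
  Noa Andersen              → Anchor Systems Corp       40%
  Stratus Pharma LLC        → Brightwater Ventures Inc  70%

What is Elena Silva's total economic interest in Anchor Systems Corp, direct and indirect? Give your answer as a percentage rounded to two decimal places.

Elena reaches Anchor along 3 paths.
Via Ardent → Pellion: 30% × 7% × 5% = 0.105%.
Via Quillon → Pellion: 100% × 55% × 5% = 2.75%.
Via Stratus: 64% × 55% = 35.2%.
Total: 0.105% + 2.75% + 35.2% = 38.055%.
Rounded: 38.06%.

38.06%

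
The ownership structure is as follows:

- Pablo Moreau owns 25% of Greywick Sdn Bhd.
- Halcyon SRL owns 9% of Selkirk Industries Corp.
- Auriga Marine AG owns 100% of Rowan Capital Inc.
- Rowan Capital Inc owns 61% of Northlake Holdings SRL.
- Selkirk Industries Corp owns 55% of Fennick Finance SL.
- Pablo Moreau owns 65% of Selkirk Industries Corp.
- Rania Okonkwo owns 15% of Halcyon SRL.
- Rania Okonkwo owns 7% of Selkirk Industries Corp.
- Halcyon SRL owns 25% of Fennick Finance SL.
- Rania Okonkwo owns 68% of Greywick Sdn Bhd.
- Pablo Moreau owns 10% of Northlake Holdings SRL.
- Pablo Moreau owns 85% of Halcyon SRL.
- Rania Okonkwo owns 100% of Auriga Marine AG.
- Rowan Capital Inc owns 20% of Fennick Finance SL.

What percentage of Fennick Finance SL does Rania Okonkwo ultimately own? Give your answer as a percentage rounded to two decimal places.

28.34%

Rania reaches Fennick along 4 paths.
Via Halcyon: 15% × 25% = 3.75%.
Via Auriga → Rowan: 100% × 100% × 20% = 20%.
Via Halcyon → Selkirk: 15% × 9% × 55% = 0.7425%.
Via Selkirk: 7% × 55% = 3.85%.
Total: 3.75% + 20% + 0.7425% + 3.85% = 28.3425%.
Rounded: 28.34%.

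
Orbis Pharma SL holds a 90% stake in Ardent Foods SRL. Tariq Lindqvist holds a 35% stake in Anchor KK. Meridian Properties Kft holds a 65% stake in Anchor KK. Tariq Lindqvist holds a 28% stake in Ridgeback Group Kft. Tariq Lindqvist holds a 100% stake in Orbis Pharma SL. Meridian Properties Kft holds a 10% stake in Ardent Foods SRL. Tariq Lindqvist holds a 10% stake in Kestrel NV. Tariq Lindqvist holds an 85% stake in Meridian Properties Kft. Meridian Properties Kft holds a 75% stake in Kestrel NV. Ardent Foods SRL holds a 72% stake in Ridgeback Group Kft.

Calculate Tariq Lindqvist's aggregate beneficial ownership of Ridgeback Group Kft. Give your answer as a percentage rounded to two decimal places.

Tariq reaches Ridgeback along 3 paths.
Direct stake: 28% = 28%.
Via Meridian → Ardent: 85% × 10% × 72% = 6.12%.
Via Orbis → Ardent: 100% × 90% × 72% = 64.8%.
Total: 28% + 6.12% + 64.8% = 98.92%.

98.92%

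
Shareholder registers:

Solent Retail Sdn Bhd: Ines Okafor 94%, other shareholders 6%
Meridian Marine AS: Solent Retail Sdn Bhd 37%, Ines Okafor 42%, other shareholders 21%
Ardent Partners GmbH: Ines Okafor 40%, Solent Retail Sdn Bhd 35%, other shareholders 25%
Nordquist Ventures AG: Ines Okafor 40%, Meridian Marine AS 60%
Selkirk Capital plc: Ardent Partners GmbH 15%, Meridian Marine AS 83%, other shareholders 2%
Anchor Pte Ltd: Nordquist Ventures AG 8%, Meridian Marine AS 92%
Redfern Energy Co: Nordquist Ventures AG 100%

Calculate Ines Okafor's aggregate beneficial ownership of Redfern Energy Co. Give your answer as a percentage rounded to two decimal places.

Ines reaches Redfern along 3 paths.
Via Nordquist: 40% × 100% = 40%.
Via Solent → Meridian → Nordquist: 94% × 37% × 60% × 100% = 20.868%.
Via Meridian → Nordquist: 42% × 60% × 100% = 25.2%.
Total: 40% + 20.868% + 25.2% = 86.068%.
Rounded: 86.07%.

86.07%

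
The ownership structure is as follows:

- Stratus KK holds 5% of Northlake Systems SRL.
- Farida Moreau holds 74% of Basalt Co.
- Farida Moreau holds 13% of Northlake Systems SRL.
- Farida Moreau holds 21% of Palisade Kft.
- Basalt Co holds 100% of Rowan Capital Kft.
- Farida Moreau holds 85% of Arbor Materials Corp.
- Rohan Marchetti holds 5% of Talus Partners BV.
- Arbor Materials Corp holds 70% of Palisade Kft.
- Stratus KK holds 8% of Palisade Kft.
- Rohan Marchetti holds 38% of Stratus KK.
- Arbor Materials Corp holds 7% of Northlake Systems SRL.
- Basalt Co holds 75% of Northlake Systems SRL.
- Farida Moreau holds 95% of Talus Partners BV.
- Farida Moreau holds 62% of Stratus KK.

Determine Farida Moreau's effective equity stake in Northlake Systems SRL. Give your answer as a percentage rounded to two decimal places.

77.55%

Farida reaches Northlake along 4 paths.
Direct stake: 13% = 13%.
Via Stratus: 62% × 5% = 3.1%.
Via Basalt: 74% × 75% = 55.5%.
Via Arbor: 85% × 7% = 5.95%.
Total: 13% + 3.1% + 55.5% + 5.95% = 77.55%.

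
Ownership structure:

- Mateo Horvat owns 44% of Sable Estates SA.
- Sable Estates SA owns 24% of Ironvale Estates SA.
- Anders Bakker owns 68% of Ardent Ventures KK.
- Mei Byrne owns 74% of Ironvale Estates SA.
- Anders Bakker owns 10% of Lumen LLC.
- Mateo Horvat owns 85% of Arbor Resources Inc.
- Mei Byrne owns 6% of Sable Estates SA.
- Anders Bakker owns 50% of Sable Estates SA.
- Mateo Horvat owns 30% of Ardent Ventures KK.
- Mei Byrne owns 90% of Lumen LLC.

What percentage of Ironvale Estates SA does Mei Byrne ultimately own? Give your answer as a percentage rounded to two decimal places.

Mei reaches Ironvale along 2 paths.
Via Sable: 6% × 24% = 1.44%.
Direct stake: 74% = 74%.
Total: 1.44% + 74% = 75.44%.

75.44%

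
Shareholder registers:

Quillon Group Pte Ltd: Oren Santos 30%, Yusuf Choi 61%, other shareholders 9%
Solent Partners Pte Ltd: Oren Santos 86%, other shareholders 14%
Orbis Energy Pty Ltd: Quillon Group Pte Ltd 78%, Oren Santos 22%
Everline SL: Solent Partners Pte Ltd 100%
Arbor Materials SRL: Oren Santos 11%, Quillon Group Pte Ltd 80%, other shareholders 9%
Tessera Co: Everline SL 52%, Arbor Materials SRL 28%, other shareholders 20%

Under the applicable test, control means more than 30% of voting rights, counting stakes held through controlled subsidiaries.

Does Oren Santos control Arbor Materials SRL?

Oren holds 86% of Solent, so Oren controls Solent.
Solent holds 100% of Everline, so Oren controls Everline.
Everline holds 52% of Tessera, so Oren controls Tessera.
In Arbor, Oren's side holds only 11%, not > 30%.
So Oren does not control Arbor.

No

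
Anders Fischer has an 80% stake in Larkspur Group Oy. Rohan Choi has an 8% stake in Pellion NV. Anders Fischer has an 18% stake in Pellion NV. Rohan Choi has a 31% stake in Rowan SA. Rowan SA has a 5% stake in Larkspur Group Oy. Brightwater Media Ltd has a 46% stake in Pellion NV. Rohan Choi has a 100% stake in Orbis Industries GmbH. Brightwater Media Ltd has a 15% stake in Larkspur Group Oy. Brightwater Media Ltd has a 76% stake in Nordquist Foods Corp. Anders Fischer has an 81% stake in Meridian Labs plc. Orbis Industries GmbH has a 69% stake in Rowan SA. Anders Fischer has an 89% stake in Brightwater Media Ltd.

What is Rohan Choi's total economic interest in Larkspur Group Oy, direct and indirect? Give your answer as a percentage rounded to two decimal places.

5.00%

Rohan reaches Larkspur along 2 paths.
Via Orbis → Rowan: 100% × 69% × 5% = 3.45%.
Via Rowan: 31% × 5% = 1.55%.
Total: 3.45% + 1.55% = 5%.
Rounded: 5.00%.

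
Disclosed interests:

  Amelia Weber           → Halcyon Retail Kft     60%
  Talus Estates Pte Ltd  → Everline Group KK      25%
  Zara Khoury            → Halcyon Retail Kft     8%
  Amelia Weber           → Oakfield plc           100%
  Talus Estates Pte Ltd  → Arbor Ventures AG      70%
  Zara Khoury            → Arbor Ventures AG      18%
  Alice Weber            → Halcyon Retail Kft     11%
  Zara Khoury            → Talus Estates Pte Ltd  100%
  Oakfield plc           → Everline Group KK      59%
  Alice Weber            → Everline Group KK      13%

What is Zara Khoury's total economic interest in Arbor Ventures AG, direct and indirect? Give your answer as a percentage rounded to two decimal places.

88.00%

Zara reaches Arbor along 2 paths.
Via Talus: 100% × 70% = 70%.
Direct stake: 18% = 18%.
Total: 70% + 18% = 88%.
Rounded: 88.00%.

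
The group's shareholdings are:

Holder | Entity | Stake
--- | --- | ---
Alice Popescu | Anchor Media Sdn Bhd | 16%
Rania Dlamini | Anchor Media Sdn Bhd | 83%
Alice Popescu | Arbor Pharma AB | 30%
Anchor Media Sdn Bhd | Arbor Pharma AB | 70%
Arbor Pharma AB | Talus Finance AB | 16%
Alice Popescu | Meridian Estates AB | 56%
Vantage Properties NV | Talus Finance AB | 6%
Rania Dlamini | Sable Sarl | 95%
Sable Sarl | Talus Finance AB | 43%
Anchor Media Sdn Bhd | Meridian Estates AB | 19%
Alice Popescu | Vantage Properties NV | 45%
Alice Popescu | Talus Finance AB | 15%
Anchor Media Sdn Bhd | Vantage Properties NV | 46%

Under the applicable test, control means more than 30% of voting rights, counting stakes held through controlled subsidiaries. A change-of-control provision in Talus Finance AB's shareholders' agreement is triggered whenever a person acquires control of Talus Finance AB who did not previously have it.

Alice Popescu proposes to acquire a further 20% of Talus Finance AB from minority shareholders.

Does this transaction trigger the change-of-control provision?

Yes

The purchase changes only Alice's holdings, so Alice is the only person who could newly come to control Talus.
Alice holds 56% of Meridian, so Alice controls Meridian.
Alice holds 45% of Vantage, so Alice controls Vantage.
In Talus, Alice's side holds only 15% + 6% = 21%, not > 30%.
So before the transaction, Alice does not control Talus.
After the purchase, Alice's direct stake in Talus rises to 15% + 20% = 35%.
Alice and Vantage together hold 35% + 6% = 41% of Talus, so Alice controls Talus.
Alice did not control Talus before and does after, so the clause is triggered.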